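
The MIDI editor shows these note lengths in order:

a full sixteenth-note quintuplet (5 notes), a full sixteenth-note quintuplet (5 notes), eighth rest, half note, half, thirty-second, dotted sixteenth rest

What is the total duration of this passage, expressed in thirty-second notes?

56

In thirty-second notes: a full sixteenth-note quintuplet (5 notes) (five quintuplet sixteenths span one quarter) = 8; a full sixteenth-note quintuplet (5 notes) (five quintuplet sixteenths span one quarter) = 8; eighth rest = 4; half note = 16; half = 16; thirty-second = 1; dotted sixteenth rest = 3.
Sum: 8 + 8 + 4 + 16 + 16 + 1 + 3 = 56 thirty-second notes.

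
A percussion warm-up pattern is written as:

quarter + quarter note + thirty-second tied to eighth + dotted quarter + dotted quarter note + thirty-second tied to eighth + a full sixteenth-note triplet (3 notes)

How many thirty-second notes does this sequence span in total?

54

In thirty-second notes: quarter = 8; quarter note = 8; thirty-second tied to eighth (thirty-second + eighth) = 5; dotted quarter = 12; dotted quarter note = 12; thirty-second tied to eighth (thirty-second + eighth) = 5; a full sixteenth-note triplet (3 notes) (three triplet sixteenths span one eighth) = 4.
Sum: 8 + 8 + 5 + 12 + 12 + 5 + 4 = 54 thirty-second notes.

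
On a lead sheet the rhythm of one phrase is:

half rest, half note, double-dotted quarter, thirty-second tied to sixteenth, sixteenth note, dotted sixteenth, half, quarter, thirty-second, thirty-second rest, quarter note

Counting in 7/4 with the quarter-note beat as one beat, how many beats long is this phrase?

11

One quarter-note beat = 8 thirty-second notes.
In thirty-second notes: half rest = 16; half note = 16; double-dotted quarter = 14; thirty-second tied to sixteenth (thirty-second + sixteenth) = 3; sixteenth note = 2; dotted sixteenth = 3; half = 16; quarter = 8; thirty-second = 1; thirty-second rest = 1; quarter note = 8.
Altogether 16 + 16 + 14 + 3 + 2 + 3 + 16 + 8 + 1 + 1 + 8 = 88.
88 ÷ 8 = 11 beats.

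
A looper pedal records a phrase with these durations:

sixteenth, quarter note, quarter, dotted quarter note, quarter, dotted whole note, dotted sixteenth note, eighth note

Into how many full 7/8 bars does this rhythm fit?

One bar of 7/8 = 28 thirty-second notes.
In thirty-second notes: sixteenth = 2; quarter note = 8; quarter = 8; dotted quarter note = 12; quarter = 8; dotted whole note = 48; dotted sixteenth note = 3; eighth note = 4.
Total: 2 + 8 + 8 + 12 + 8 + 48 + 3 + 4 = 93.
93 ÷ 28 = 3 complete bars with 9 left over.

3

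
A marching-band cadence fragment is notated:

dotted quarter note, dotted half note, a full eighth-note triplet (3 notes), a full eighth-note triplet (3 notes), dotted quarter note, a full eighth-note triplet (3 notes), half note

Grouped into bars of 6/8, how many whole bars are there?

One bar of 6/8 = 6 eighth notes.
Working in eighth notes: dotted quarter note = 3; dotted half note = 6; a full eighth-note triplet (3 notes) (three triplet eighths span one quarter) = 2; a full eighth-note triplet (3 notes) (three triplet eighths span one quarter) = 2; dotted quarter note = 3; a full eighth-note triplet (3 notes) (three triplet eighths span one quarter) = 2; half note = 4.
Sum: 3 + 6 + 2 + 2 + 3 + 2 + 4 = 22.
22 ÷ 6 = 3 complete bars with 4 left over.

3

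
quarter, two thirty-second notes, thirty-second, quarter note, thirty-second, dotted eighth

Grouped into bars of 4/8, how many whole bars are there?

1

One bar of 4/8 = 16 thirty-second notes.
Convert each value to thirty-second notes: quarter = 8; thirty-second note = 1; thirty-second note = 1; thirty-second = 1; quarter note = 8; thirty-second = 1; dotted eighth = 6.
Altogether 8 + 1 + 1 + 1 + 8 + 1 + 6 = 26.
26 ÷ 16 = 1 complete bar with 10 left over.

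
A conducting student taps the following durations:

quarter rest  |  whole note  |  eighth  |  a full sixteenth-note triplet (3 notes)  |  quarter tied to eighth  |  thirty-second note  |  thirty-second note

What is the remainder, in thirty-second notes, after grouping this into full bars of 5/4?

One bar of 5/4 = 40 thirty-second notes.
Each duration in thirty-second notes: quarter rest = 8; whole note = 32; eighth = 4; a full sixteenth-note triplet (3 notes) (three triplet sixteenths span one eighth) = 4; quarter tied to eighth (quarter + eighth) = 12; thirty-second note = 1; thirty-second note = 1.
Adding: 8 + 32 + 4 + 4 + 12 + 1 + 1 = 62.
62 ÷ 40 = 1 complete bar with 22 thirty-second notes remaining.

22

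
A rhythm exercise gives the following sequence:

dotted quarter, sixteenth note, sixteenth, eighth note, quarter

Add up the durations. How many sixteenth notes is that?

Working in sixteenth notes: dotted quarter = 6; sixteenth note = 1; sixteenth = 1; eighth note = 2; quarter = 4.
Total: 6 + 1 + 1 + 2 + 4 = 14 sixteenth notes.

14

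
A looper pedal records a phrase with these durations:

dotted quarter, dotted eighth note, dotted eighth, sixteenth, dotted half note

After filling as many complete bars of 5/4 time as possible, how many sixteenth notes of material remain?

5

One bar of 5/4 = 20 sixteenth notes.
Each duration in sixteenth notes: dotted quarter = 6; dotted eighth note = 3; dotted eighth = 3; sixteenth = 1; dotted half note = 12.
Altogether 6 + 3 + 3 + 1 + 12 = 25.
25 ÷ 20 = 1 complete bar with 5 sixteenth notes remaining.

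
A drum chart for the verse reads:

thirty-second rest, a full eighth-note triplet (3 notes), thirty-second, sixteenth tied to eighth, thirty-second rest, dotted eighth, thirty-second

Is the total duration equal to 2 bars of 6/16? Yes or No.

Yes

One bar of 6/16 = 12 thirty-second notes, so 2 bars = 24.
Convert each value to thirty-second notes: thirty-second rest = 1; a full eighth-note triplet (3 notes) (three triplet eighths span one quarter) = 8; thirty-second = 1; sixteenth tied to eighth (sixteenth + eighth) = 6; thirty-second rest = 1; dotted eighth = 6; thirty-second = 1.
Adding: 1 + 8 + 1 + 6 + 1 + 6 + 1 = 24.
24 equals 24, so the answer is Yes.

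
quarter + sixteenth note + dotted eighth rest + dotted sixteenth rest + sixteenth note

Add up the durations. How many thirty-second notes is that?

21

Express everything in thirty-second notes: quarter = 8; sixteenth note = 2; dotted eighth rest = 6; dotted sixteenth rest = 3; sixteenth note = 2.
Sum: 8 + 2 + 6 + 3 + 2 = 21 thirty-second notes.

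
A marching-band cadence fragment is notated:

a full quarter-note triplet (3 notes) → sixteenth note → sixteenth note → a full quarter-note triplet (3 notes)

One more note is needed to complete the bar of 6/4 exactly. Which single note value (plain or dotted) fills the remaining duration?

The bar of 6/4 = 24 sixteenth notes.
Working in sixteenth notes: a full quarter-note triplet (3 notes) (three triplet quarters span one half) = 8; sixteenth note = 1; sixteenth note = 1; a full quarter-note triplet (3 notes) (three triplet quarters span one half) = 8.
Altogether 8 + 1 + 1 + 8 = 18.
Remaining: 24 − 18 = 6 sixteenth notes, which is a dotted quarter note.

dotted quarter note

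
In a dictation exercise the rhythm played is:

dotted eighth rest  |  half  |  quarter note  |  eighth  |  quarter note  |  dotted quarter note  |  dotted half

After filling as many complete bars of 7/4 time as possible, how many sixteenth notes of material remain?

One bar of 7/4 = 28 sixteenth notes.
Working in sixteenth notes: dotted eighth rest = 3; half = 8; quarter note = 4; eighth = 2; quarter note = 4; dotted quarter note = 6; dotted half = 12.
Sum: 3 + 8 + 4 + 2 + 4 + 6 + 12 = 39.
39 ÷ 28 = 1 complete bar with 11 sixteenth notes remaining.

11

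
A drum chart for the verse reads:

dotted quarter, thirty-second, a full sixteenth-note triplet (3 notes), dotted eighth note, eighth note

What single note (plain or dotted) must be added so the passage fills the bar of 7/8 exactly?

thirty-second note

The bar of 7/8 = 28 thirty-second notes.
In thirty-second notes: dotted quarter = 12; thirty-second = 1; a full sixteenth-note triplet (3 notes) (three triplet sixteenths span one eighth) = 4; dotted eighth note = 6; eighth note = 4.
Sum: 12 + 1 + 4 + 6 + 4 = 27.
Remaining: 28 − 27 = 1 thirty-second note, which is a thirty-second note.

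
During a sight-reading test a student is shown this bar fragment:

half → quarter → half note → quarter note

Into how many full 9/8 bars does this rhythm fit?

One bar of 9/8 = 9 eighth notes.
Convert each value to eighth notes: half = 4; quarter = 2; half note = 4; quarter note = 2.
Adding: 4 + 2 + 4 + 2 = 12.
12 ÷ 9 = 1 complete bar with 3 left over.

1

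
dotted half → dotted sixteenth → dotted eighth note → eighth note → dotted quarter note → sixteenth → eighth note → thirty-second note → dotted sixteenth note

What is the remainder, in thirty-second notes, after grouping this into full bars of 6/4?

11

One bar of 6/4 = 48 thirty-second notes.
Convert each value to thirty-second notes: dotted half = 24; dotted sixteenth = 3; dotted eighth note = 6; eighth note = 4; dotted quarter note = 12; sixteenth = 2; eighth note = 4; thirty-second note = 1; dotted sixteenth note = 3.
Altogether 24 + 3 + 6 + 4 + 12 + 2 + 4 + 1 + 3 = 59.
59 ÷ 48 = 1 complete bar with 11 thirty-second notes remaining.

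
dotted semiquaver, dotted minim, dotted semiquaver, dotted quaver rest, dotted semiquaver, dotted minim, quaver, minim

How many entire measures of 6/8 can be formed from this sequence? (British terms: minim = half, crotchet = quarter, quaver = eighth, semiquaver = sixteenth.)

One bar of 6/8 = 24 thirty-second notes.
Working in thirty-second notes: dotted semiquaver = 3; dotted minim = 24; dotted semiquaver = 3; dotted quaver rest = 6; dotted semiquaver = 3; dotted minim = 24; quaver = 4; minim = 16.
Adding: 3 + 24 + 3 + 6 + 3 + 24 + 4 + 16 = 83.
83 ÷ 24 = 3 complete bars with 11 left over.

3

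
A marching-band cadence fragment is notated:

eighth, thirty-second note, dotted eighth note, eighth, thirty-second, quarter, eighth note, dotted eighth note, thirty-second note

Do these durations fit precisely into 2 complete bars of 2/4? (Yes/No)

One bar of 2/4 = 16 thirty-second notes, so 2 bars = 32.
Express everything in thirty-second notes: eighth = 4; thirty-second note = 1; dotted eighth note = 6; eighth = 4; thirty-second = 1; quarter = 8; eighth note = 4; dotted eighth note = 6; thirty-second note = 1.
Adding: 4 + 1 + 6 + 4 + 1 + 8 + 4 + 6 + 1 = 35.
35 exceeds 32, so the answer is No.

No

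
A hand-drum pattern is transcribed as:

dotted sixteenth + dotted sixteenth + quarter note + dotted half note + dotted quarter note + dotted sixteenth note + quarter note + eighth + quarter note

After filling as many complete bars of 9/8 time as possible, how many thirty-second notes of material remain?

One bar of 9/8 = 36 thirty-second notes.
In thirty-second notes: dotted sixteenth = 3; dotted sixteenth = 3; quarter note = 8; dotted half note = 24; dotted quarter note = 12; dotted sixteenth note = 3; quarter note = 8; eighth = 4; quarter note = 8.
Adding: 3 + 3 + 8 + 24 + 12 + 3 + 8 + 4 + 8 = 73.
73 ÷ 36 = 2 complete bars with 1 thirty-second note remaining.

1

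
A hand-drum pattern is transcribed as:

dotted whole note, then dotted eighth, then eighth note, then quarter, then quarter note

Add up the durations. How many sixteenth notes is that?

37

Express everything in sixteenth notes: dotted whole note = 24; dotted eighth = 3; eighth note = 2; quarter = 4; quarter note = 4.
Total: 24 + 3 + 2 + 4 + 4 = 37 sixteenth notes.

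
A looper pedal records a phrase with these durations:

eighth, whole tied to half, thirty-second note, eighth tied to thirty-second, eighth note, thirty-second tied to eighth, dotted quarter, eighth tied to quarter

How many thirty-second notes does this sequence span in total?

Express everything in thirty-second notes: eighth = 4; whole tied to half (whole + half) = 48; thirty-second note = 1; eighth tied to thirty-second (eighth + thirty-second) = 5; eighth note = 4; thirty-second tied to eighth (thirty-second + eighth) = 5; dotted quarter = 12; eighth tied to quarter (eighth + quarter) = 12.
Altogether 4 + 48 + 1 + 5 + 4 + 5 + 12 + 12 = 91 thirty-second notes.

91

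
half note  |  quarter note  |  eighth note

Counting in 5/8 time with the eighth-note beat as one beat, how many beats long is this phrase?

7

One eighth-note beat = 2 sixteenth notes.
Working in sixteenth notes: half note = 8; quarter note = 4; eighth note = 2.
Total: 8 + 4 + 2 = 14.
14 ÷ 2 = 7 beats.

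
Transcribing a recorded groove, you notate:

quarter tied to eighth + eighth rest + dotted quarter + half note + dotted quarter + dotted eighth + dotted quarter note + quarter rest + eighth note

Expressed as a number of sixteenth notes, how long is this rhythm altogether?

43

In sixteenth notes: quarter tied to eighth (quarter + eighth) = 6; eighth rest = 2; dotted quarter = 6; half note = 8; dotted quarter = 6; dotted eighth = 3; dotted quarter note = 6; quarter rest = 4; eighth note = 2.
Sum: 6 + 2 + 6 + 8 + 6 + 3 + 6 + 4 + 2 = 43 sixteenth notes.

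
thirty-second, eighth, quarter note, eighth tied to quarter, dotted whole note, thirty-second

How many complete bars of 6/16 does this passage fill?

6

One bar of 6/16 = 12 thirty-second notes.
Each duration in thirty-second notes: thirty-second = 1; eighth = 4; quarter note = 8; eighth tied to quarter (eighth + quarter) = 12; dotted whole note = 48; thirty-second = 1.
Sum: 1 + 4 + 8 + 12 + 48 + 1 = 74.
74 ÷ 12 = 6 complete bars with 2 left over.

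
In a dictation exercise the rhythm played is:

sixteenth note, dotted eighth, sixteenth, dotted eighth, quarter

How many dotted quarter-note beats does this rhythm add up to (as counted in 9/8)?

2

One dotted quarter-note beat = 6 sixteenth notes.
Convert each value to sixteenth notes: sixteenth note = 1; dotted eighth = 3; sixteenth = 1; dotted eighth = 3; quarter = 4.
Altogether 1 + 3 + 1 + 3 + 4 = 12.
12 ÷ 6 = 2 beats.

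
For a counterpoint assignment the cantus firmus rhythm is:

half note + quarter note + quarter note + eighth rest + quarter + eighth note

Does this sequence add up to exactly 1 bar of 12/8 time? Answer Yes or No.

One bar of 12/8 = 12 eighth notes.
Each duration in eighth notes: half note = 4; quarter note = 2; quarter note = 2; eighth rest = 1; quarter = 2; eighth note = 1.
Sum: 4 + 2 + 2 + 1 + 2 + 1 = 12.
12 equals 12, so the answer is Yes.

Yes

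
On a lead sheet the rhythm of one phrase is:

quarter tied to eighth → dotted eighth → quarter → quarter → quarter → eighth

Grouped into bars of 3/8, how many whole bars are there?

One bar of 3/8 = 6 sixteenth notes.
Working in sixteenth notes: quarter tied to eighth (quarter + eighth) = 6; dotted eighth = 3; quarter = 4; quarter = 4; quarter = 4; eighth = 2.
Sum: 6 + 3 + 4 + 4 + 4 + 2 = 23.
23 ÷ 6 = 3 complete bars with 5 left over.

3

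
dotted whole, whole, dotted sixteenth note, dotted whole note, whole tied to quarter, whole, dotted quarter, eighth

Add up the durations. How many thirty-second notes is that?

Express everything in thirty-second notes: dotted whole = 48; whole = 32; dotted sixteenth note = 3; dotted whole note = 48; whole tied to quarter (whole + quarter) = 40; whole = 32; dotted quarter = 12; eighth = 4.
Adding: 48 + 32 + 3 + 48 + 40 + 32 + 12 + 4 = 219 thirty-second notes.

219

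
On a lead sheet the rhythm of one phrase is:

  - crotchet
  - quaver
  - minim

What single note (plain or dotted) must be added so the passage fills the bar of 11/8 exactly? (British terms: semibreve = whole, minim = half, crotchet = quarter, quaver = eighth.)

half note

The bar of 11/8 = 11 eighth notes.
Each duration in eighth notes: crotchet = 2; quaver = 1; minim = 4.
Adding: 2 + 1 + 4 = 7.
Remaining: 11 − 7 = 4 eighth notes, which is a half note.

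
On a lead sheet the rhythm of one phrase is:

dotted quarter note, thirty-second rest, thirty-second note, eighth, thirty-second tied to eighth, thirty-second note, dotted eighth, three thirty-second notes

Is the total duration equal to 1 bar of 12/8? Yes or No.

No

One bar of 12/8 = 48 thirty-second notes.
In thirty-second notes: dotted quarter note = 12; thirty-second rest = 1; thirty-second note = 1; eighth = 4; thirty-second tied to eighth (thirty-second + eighth) = 5; thirty-second note = 1; dotted eighth = 6; thirty-second note = 1; thirty-second note = 1; thirty-second note = 1.
Altogether 12 + 1 + 1 + 4 + 5 + 1 + 6 + 1 + 1 + 1 = 33.
33 falls short of 48, so the answer is No.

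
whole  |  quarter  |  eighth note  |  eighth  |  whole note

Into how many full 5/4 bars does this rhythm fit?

2

One bar of 5/4 = 10 eighth notes.
Each duration in eighth notes: whole = 8; quarter = 2; eighth note = 1; eighth = 1; whole note = 8.
Adding: 8 + 2 + 1 + 1 + 8 = 20.
20 ÷ 10 = 2 complete bars with 0 left over.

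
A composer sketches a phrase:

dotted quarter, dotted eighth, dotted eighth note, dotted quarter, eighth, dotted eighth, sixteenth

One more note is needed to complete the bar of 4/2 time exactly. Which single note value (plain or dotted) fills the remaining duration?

The bar of 4/2 = 32 sixteenth notes.
Express everything in sixteenth notes: dotted quarter = 6; dotted eighth = 3; dotted eighth note = 3; dotted quarter = 6; eighth = 2; dotted eighth = 3; sixteenth = 1.
Adding: 6 + 3 + 3 + 6 + 2 + 3 + 1 = 24.
Remaining: 32 − 24 = 8 sixteenth notes, which is a half note.

half note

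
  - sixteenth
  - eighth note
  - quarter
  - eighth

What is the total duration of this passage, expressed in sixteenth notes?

Convert each value to sixteenth notes: sixteenth = 1; eighth note = 2; quarter = 4; eighth = 2.
Sum: 1 + 2 + 4 + 2 = 9 sixteenth notes.

9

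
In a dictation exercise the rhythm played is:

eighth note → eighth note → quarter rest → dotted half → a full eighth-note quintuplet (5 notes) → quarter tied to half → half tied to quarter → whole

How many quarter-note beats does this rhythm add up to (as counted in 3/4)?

17

One quarter-note beat = 2 eighth notes.
Working in eighth notes: eighth note = 1; eighth note = 1; quarter rest = 2; dotted half = 6; a full eighth-note quintuplet (5 notes) (five quintuplet eighths span one half) = 4; quarter tied to half (quarter + half) = 6; half tied to quarter (half + quarter) = 6; whole = 8.
Sum: 1 + 1 + 2 + 6 + 4 + 6 + 6 + 8 = 34.
34 ÷ 2 = 17 beats.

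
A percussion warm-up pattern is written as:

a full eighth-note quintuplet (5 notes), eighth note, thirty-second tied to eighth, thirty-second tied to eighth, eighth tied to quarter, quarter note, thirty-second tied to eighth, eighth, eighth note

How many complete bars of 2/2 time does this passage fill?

1

One bar of 2/2 = 32 thirty-second notes.
Each duration in thirty-second notes: a full eighth-note quintuplet (5 notes) (five quintuplet eighths span one half) = 16; eighth note = 4; thirty-second tied to eighth (thirty-second + eighth) = 5; thirty-second tied to eighth (thirty-second + eighth) = 5; eighth tied to quarter (eighth + quarter) = 12; quarter note = 8; thirty-second tied to eighth (thirty-second + eighth) = 5; eighth = 4; eighth note = 4.
Adding: 16 + 4 + 5 + 5 + 12 + 8 + 5 + 4 + 4 = 63.
63 ÷ 32 = 1 complete bar with 31 left over.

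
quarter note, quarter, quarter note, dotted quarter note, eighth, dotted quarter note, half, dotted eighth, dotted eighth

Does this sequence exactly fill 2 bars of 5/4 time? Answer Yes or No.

One bar of 5/4 = 20 sixteenth notes, so 2 bars = 40.
Each duration in sixteenth notes: quarter note = 4; quarter = 4; quarter note = 4; dotted quarter note = 6; eighth = 2; dotted quarter note = 6; half = 8; dotted eighth = 3; dotted eighth = 3.
Adding: 4 + 4 + 4 + 6 + 2 + 6 + 8 + 3 + 3 = 40.
40 equals 40, so the answer is Yes.

Yes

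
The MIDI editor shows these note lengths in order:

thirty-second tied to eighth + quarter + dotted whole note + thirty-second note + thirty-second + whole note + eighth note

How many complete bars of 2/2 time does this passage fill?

One bar of 2/2 = 32 thirty-second notes.
In thirty-second notes: thirty-second tied to eighth (thirty-second + eighth) = 5; quarter = 8; dotted whole note = 48; thirty-second note = 1; thirty-second = 1; whole note = 32; eighth note = 4.
Sum: 5 + 8 + 48 + 1 + 1 + 32 + 4 = 99.
99 ÷ 32 = 3 complete bars with 3 left over.

3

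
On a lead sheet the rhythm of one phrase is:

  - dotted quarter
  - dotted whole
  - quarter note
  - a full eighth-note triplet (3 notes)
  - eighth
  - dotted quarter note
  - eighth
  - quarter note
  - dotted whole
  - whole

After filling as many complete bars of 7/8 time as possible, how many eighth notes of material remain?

4

One bar of 7/8 = 7 eighth notes.
Working in eighth notes: dotted quarter = 3; dotted whole = 12; quarter note = 2; a full eighth-note triplet (3 notes) (three triplet eighths span one quarter) = 2; eighth = 1; dotted quarter note = 3; eighth = 1; quarter note = 2; dotted whole = 12; whole = 8.
Altogether 3 + 12 + 2 + 2 + 1 + 3 + 1 + 2 + 12 + 8 = 46.
46 ÷ 7 = 6 complete bars with 4 eighth notes remaining.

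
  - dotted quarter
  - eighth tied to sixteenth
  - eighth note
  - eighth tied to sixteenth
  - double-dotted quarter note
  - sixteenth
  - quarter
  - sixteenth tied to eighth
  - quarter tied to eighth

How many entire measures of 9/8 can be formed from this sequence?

One bar of 9/8 = 18 sixteenth notes.
In sixteenth notes: dotted quarter = 6; eighth tied to sixteenth (eighth + sixteenth) = 3; eighth note = 2; eighth tied to sixteenth (eighth + sixteenth) = 3; double-dotted quarter note = 7; sixteenth = 1; quarter = 4; sixteenth tied to eighth (sixteenth + eighth) = 3; quarter tied to eighth (quarter + eighth) = 6.
Altogether 6 + 3 + 2 + 3 + 7 + 1 + 4 + 3 + 6 = 35.
35 ÷ 18 = 1 complete bar with 17 left over.

1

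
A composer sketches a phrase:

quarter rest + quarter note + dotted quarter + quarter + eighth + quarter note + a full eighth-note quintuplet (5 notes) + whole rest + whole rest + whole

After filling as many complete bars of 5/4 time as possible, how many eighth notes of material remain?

0

One bar of 5/4 = 10 eighth notes.
In eighth notes: quarter rest = 2; quarter note = 2; dotted quarter = 3; quarter = 2; eighth = 1; quarter note = 2; a full eighth-note quintuplet (5 notes) (five quintuplet eighths span one half) = 4; whole rest = 8; whole rest = 8; whole = 8.
Total: 2 + 2 + 3 + 2 + 1 + 2 + 4 + 8 + 8 + 8 = 40.
40 ÷ 10 = 4 complete bars with 0 eighth notes remaining.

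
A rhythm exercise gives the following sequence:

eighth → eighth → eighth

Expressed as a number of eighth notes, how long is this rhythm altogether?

3

Working in eighth notes: eighth = 1; eighth = 1; eighth = 1.
Altogether 1 + 1 + 1 = 3 eighth notes.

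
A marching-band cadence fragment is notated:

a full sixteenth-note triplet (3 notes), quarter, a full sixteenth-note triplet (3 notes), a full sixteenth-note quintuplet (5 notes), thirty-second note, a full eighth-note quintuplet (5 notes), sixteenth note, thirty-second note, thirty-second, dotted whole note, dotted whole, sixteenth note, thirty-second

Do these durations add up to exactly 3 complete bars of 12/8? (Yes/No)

Yes

One bar of 12/8 = 48 thirty-second notes, so 3 bars = 144.
Working in thirty-second notes: a full sixteenth-note triplet (3 notes) (three triplet sixteenths span one eighth) = 4; quarter = 8; a full sixteenth-note triplet (3 notes) (three triplet sixteenths span one eighth) = 4; a full sixteenth-note quintuplet (5 notes) (five quintuplet sixteenths span one quarter) = 8; thirty-second note = 1; a full eighth-note quintuplet (5 notes) (five quintuplet eighths span one half) = 16; sixteenth note = 2; thirty-second note = 1; thirty-second = 1; dotted whole note = 48; dotted whole = 48; sixteenth note = 2; thirty-second = 1.
Adding: 4 + 8 + 4 + 8 + 1 + 16 + 2 + 1 + 1 + 48 + 48 + 2 + 1 = 144.
144 equals 144, so the answer is Yes.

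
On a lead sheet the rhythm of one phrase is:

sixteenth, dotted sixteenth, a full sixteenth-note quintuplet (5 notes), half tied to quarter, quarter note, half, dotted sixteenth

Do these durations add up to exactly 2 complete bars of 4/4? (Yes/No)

Yes

One bar of 4/4 = 32 thirty-second notes, so 2 bars = 64.
Convert each value to thirty-second notes: sixteenth = 2; dotted sixteenth = 3; a full sixteenth-note quintuplet (5 notes) (five quintuplet sixteenths span one quarter) = 8; half tied to quarter (half + quarter) = 24; quarter note = 8; half = 16; dotted sixteenth = 3.
Sum: 2 + 3 + 8 + 24 + 8 + 16 + 3 = 64.
64 equals 64, so the answer is Yes.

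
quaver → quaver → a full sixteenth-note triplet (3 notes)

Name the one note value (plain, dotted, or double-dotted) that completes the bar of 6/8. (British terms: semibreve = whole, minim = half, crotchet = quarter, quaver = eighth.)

dotted quarter note

The bar of 6/8 = 6 eighth notes.
Convert each value to eighth notes: quaver = 1; quaver = 1; a full sixteenth-note triplet (3 notes) (three triplet sixteenths span one eighth) = 1.
Sum: 1 + 1 + 1 = 3.
Remaining: 6 − 3 = 3 eighth notes, which is a dotted quarter note.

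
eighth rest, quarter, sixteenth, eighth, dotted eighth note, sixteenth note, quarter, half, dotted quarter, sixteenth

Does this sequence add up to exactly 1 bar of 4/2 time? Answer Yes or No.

One bar of 4/2 = 32 sixteenth notes.
Express everything in sixteenth notes: eighth rest = 2; quarter = 4; sixteenth = 1; eighth = 2; dotted eighth note = 3; sixteenth note = 1; quarter = 4; half = 8; dotted quarter = 6; sixteenth = 1.
Altogether 2 + 4 + 1 + 2 + 3 + 1 + 4 + 8 + 6 + 1 = 32.
32 equals 32, so the answer is Yes.

Yes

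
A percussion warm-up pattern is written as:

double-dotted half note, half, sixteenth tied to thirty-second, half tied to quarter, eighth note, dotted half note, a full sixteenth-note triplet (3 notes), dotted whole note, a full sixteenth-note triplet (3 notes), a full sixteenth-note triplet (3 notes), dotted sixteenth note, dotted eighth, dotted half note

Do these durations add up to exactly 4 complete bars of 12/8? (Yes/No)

Yes

One bar of 12/8 = 48 thirty-second notes, so 4 bars = 192.
Each duration in thirty-second notes: double-dotted half note = 28; half = 16; sixteenth tied to thirty-second (sixteenth + thirty-second) = 3; half tied to quarter (half + quarter) = 24; eighth note = 4; dotted half note = 24; a full sixteenth-note triplet (3 notes) (three triplet sixteenths span one eighth) = 4; dotted whole note = 48; a full sixteenth-note triplet (3 notes) (three triplet sixteenths span one eighth) = 4; a full sixteenth-note triplet (3 notes) (three triplet sixteenths span one eighth) = 4; dotted sixteenth note = 3; dotted eighth = 6; dotted half note = 24.
Sum: 28 + 16 + 3 + 24 + 4 + 24 + 4 + 48 + 4 + 4 + 3 + 6 + 24 = 192.
192 equals 192, so the answer is Yes.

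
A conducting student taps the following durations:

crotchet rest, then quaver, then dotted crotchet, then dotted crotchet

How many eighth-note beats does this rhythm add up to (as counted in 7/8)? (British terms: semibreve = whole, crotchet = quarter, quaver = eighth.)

9

One eighth-note beat = 2 sixteenth notes.
In sixteenth notes: crotchet rest = 4; quaver = 2; dotted crotchet = 6; dotted crotchet = 6.
Altogether 4 + 2 + 6 + 6 = 18.
18 ÷ 2 = 9 beats.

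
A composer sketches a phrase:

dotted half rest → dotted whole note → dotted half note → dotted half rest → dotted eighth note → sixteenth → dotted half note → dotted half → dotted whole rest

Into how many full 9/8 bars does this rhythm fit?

One bar of 9/8 = 18 sixteenth notes.
In sixteenth notes: dotted half rest = 12; dotted whole note = 24; dotted half note = 12; dotted half rest = 12; dotted eighth note = 3; sixteenth = 1; dotted half note = 12; dotted half = 12; dotted whole rest = 24.
Sum: 12 + 24 + 12 + 12 + 3 + 1 + 12 + 12 + 24 = 112.
112 ÷ 18 = 6 complete bars with 4 left over.

6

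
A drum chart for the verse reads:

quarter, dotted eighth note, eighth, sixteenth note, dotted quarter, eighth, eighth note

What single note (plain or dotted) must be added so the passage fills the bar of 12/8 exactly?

quarter note

The bar of 12/8 = 24 sixteenth notes.
Convert each value to sixteenth notes: quarter = 4; dotted eighth note = 3; eighth = 2; sixteenth note = 1; dotted quarter = 6; eighth = 2; eighth note = 2.
Adding: 4 + 3 + 2 + 1 + 6 + 2 + 2 = 20.
Remaining: 24 − 20 = 4 sixteenth notes, which is a quarter note.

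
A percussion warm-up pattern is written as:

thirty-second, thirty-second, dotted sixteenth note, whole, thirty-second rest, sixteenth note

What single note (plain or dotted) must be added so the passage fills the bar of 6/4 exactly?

quarter note

The bar of 6/4 = 48 thirty-second notes.
In thirty-second notes: thirty-second = 1; thirty-second = 1; dotted sixteenth note = 3; whole = 32; thirty-second rest = 1; sixteenth note = 2.
Sum: 1 + 1 + 3 + 32 + 1 + 2 = 40.
Remaining: 48 − 40 = 8 thirty-second notes, which is a quarter note.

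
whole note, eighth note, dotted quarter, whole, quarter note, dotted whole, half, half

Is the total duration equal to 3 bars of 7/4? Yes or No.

One bar of 7/4 = 14 eighth notes, so 3 bars = 42.
Convert each value to eighth notes: whole note = 8; eighth note = 1; dotted quarter = 3; whole = 8; quarter note = 2; dotted whole = 12; half = 4; half = 4.
Altogether 8 + 1 + 3 + 8 + 2 + 12 + 4 + 4 = 42.
42 equals 42, so the answer is Yes.

Yes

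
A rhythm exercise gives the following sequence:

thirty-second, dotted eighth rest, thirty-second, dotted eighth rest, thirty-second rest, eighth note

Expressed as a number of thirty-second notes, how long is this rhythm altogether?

19

In thirty-second notes: thirty-second = 1; dotted eighth rest = 6; thirty-second = 1; dotted eighth rest = 6; thirty-second rest = 1; eighth note = 4.
Adding: 1 + 6 + 1 + 6 + 1 + 4 = 19 thirty-second notes.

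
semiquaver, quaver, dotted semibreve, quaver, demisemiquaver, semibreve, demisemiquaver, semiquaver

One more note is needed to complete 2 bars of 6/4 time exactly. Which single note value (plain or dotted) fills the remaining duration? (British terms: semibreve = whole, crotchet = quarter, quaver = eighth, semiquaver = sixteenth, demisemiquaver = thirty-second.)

sixteenth note

2 bars of 6/4 = 96 thirty-second notes.
Express everything in thirty-second notes: semiquaver = 2; quaver = 4; dotted semibreve = 48; quaver = 4; demisemiquaver = 1; semibreve = 32; demisemiquaver = 1; semiquaver = 2.
Adding: 2 + 4 + 48 + 4 + 1 + 32 + 1 + 2 = 94.
Remaining: 96 − 94 = 2 thirty-second notes, which is a sixteenth note.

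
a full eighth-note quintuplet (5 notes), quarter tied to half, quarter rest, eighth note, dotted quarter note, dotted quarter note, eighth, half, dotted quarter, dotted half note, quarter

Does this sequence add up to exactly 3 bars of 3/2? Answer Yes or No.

One bar of 3/2 = 12 eighth notes, so 3 bars = 36.
Each duration in eighth notes: a full eighth-note quintuplet (5 notes) (five quintuplet eighths span one half) = 4; quarter tied to half (quarter + half) = 6; quarter rest = 2; eighth note = 1; dotted quarter note = 3; dotted quarter note = 3; eighth = 1; half = 4; dotted quarter = 3; dotted half note = 6; quarter = 2.
Adding: 4 + 6 + 2 + 1 + 3 + 3 + 1 + 4 + 3 + 6 + 2 = 35.
35 falls short of 36, so the answer is No.

No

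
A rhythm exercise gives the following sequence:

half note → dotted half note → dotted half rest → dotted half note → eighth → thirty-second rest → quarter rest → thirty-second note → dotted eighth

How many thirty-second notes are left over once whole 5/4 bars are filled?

28

One bar of 5/4 = 40 thirty-second notes.
Convert each value to thirty-second notes: half note = 16; dotted half note = 24; dotted half rest = 24; dotted half note = 24; eighth = 4; thirty-second rest = 1; quarter rest = 8; thirty-second note = 1; dotted eighth = 6.
Total: 16 + 24 + 24 + 24 + 4 + 1 + 8 + 1 + 6 = 108.
108 ÷ 40 = 2 complete bars with 28 thirty-second notes remaining.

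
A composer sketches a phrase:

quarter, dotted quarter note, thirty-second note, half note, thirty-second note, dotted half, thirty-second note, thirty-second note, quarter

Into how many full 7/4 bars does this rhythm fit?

1

One bar of 7/4 = 56 thirty-second notes.
Express everything in thirty-second notes: quarter = 8; dotted quarter note = 12; thirty-second note = 1; half note = 16; thirty-second note = 1; dotted half = 24; thirty-second note = 1; thirty-second note = 1; quarter = 8.
Sum: 8 + 12 + 1 + 16 + 1 + 24 + 1 + 1 + 8 = 72.
72 ÷ 56 = 1 complete bar with 16 left over.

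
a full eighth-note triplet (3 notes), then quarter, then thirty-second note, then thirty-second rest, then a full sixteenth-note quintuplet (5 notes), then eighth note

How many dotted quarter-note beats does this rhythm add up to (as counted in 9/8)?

One dotted quarter-note beat = 12 thirty-second notes.
Working in thirty-second notes: a full eighth-note triplet (3 notes) (three triplet eighths span one quarter) = 8; quarter = 8; thirty-second note = 1; thirty-second rest = 1; a full sixteenth-note quintuplet (5 notes) (five quintuplet sixteenths span one quarter) = 8; eighth note = 4.
Total: 8 + 8 + 1 + 1 + 8 + 4 = 30.
30 ÷ 12 = 2.5 beats.

2.5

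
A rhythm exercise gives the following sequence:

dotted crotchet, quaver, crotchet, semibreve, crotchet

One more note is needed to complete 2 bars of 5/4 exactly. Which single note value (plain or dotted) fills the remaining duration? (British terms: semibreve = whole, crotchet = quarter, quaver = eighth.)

2 bars of 5/4 = 20 eighth notes.
Express everything in eighth notes: dotted crotchet = 3; quaver = 1; crotchet = 2; semibreve = 8; crotchet = 2.
Altogether 3 + 1 + 2 + 8 + 2 = 16.
Remaining: 20 − 16 = 4 eighth notes, which is a half note.

half note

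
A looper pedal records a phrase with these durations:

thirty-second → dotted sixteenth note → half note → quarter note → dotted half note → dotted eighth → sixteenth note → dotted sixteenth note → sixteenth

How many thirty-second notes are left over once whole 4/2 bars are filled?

1

One bar of 4/2 = 64 thirty-second notes.
In thirty-second notes: thirty-second = 1; dotted sixteenth note = 3; half note = 16; quarter note = 8; dotted half note = 24; dotted eighth = 6; sixteenth note = 2; dotted sixteenth note = 3; sixteenth = 2.
Adding: 1 + 3 + 16 + 8 + 24 + 6 + 2 + 3 + 2 = 65.
65 ÷ 64 = 1 complete bar with 1 thirty-second note remaining.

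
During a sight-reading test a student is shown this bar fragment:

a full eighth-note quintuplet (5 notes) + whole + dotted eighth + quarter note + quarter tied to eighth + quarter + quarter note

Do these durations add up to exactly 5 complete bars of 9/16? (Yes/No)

One bar of 9/16 = 9 sixteenth notes, so 5 bars = 45.
Working in sixteenth notes: a full eighth-note quintuplet (5 notes) (five quintuplet eighths span one half) = 8; whole = 16; dotted eighth = 3; quarter note = 4; quarter tied to eighth (quarter + eighth) = 6; quarter = 4; quarter note = 4.
Sum: 8 + 16 + 3 + 4 + 6 + 4 + 4 = 45.
45 equals 45, so the answer is Yes.

Yes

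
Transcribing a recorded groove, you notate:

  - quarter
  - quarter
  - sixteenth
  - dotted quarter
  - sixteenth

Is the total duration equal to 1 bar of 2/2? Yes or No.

One bar of 2/2 = 16 sixteenth notes.
In sixteenth notes: quarter = 4; quarter = 4; sixteenth = 1; dotted quarter = 6; sixteenth = 1.
Adding: 4 + 4 + 1 + 6 + 1 = 16.
16 equals 16, so the answer is Yes.

Yes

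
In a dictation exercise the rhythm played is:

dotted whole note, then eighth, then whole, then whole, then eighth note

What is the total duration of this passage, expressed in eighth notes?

30

In eighth notes: dotted whole note = 12; eighth = 1; whole = 8; whole = 8; eighth note = 1.
Sum: 12 + 1 + 8 + 8 + 1 = 30 eighth notes.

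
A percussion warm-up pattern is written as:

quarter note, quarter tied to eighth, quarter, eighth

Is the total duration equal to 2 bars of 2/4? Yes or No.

Yes

One bar of 2/4 = 4 eighth notes, so 2 bars = 8.
Each duration in eighth notes: quarter note = 2; quarter tied to eighth (quarter + eighth) = 3; quarter = 2; eighth = 1.
Adding: 2 + 3 + 2 + 1 = 8.
8 equals 8, so the answer is Yes.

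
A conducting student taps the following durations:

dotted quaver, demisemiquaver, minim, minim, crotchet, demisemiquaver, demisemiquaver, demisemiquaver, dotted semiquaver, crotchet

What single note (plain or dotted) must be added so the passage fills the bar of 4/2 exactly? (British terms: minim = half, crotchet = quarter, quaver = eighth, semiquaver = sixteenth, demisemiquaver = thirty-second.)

The bar of 4/2 = 64 thirty-second notes.
Express everything in thirty-second notes: dotted quaver = 6; demisemiquaver = 1; minim = 16; minim = 16; crotchet = 8; demisemiquaver = 1; demisemiquaver = 1; demisemiquaver = 1; dotted semiquaver = 3; crotchet = 8.
Sum: 6 + 1 + 16 + 16 + 8 + 1 + 1 + 1 + 3 + 8 = 61.
Remaining: 64 − 61 = 3 thirty-second notes, which is a dotted sixteenth note.

dotted sixteenth note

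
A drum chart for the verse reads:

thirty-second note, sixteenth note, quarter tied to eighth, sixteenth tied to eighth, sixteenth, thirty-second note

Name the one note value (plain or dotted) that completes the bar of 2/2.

quarter note

The bar of 2/2 = 32 thirty-second notes.
In thirty-second notes: thirty-second note = 1; sixteenth note = 2; quarter tied to eighth (quarter + eighth) = 12; sixteenth tied to eighth (sixteenth + eighth) = 6; sixteenth = 2; thirty-second note = 1.
Adding: 1 + 2 + 12 + 6 + 2 + 1 = 24.
Remaining: 32 − 24 = 8 thirty-second notes, which is a quarter note.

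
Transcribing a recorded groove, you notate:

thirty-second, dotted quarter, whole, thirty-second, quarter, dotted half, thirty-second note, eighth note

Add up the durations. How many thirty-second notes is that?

83

In thirty-second notes: thirty-second = 1; dotted quarter = 12; whole = 32; thirty-second = 1; quarter = 8; dotted half = 24; thirty-second note = 1; eighth note = 4.
Altogether 1 + 12 + 32 + 1 + 8 + 24 + 1 + 4 = 83 thirty-second notes.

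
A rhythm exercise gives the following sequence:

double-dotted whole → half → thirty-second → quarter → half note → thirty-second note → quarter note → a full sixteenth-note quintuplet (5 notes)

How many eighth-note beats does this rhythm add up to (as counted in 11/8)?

One eighth-note beat = 4 thirty-second notes.
Working in thirty-second notes: double-dotted whole = 56; half = 16; thirty-second = 1; quarter = 8; half note = 16; thirty-second note = 1; quarter note = 8; a full sixteenth-note quintuplet (5 notes) (five quintuplet sixteenths span one quarter) = 8.
Adding: 56 + 16 + 1 + 8 + 16 + 1 + 8 + 8 = 114.
114 ÷ 4 = 28.5 beats.

28.5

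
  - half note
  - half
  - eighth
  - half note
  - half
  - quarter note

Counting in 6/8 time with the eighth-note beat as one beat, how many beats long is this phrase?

One eighth-note beat = 2 sixteenth notes.
Express everything in sixteenth notes: half note = 8; half = 8; eighth = 2; half note = 8; half = 8; quarter note = 4.
Sum: 8 + 8 + 2 + 8 + 8 + 4 = 38.
38 ÷ 2 = 19 beats.

19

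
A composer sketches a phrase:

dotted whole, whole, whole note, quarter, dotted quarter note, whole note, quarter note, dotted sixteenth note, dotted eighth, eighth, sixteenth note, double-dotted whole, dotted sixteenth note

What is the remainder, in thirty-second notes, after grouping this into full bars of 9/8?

One bar of 9/8 = 36 thirty-second notes.
Express everything in thirty-second notes: dotted whole = 48; whole = 32; whole note = 32; quarter = 8; dotted quarter note = 12; whole note = 32; quarter note = 8; dotted sixteenth note = 3; dotted eighth = 6; eighth = 4; sixteenth note = 2; double-dotted whole = 56; dotted sixteenth note = 3.
Adding: 48 + 32 + 32 + 8 + 12 + 32 + 8 + 3 + 6 + 4 + 2 + 56 + 3 = 246.
246 ÷ 36 = 6 complete bars with 30 thirty-second notes remaining.

30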